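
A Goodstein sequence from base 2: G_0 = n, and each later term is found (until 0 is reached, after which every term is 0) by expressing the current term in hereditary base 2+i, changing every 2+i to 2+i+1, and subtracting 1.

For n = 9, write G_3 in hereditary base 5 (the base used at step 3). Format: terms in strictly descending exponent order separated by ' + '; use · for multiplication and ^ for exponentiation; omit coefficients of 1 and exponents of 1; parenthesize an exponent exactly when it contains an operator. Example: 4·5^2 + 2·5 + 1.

3·5^5 + 3·5^3 + 3·5^2 + 3·5 + 2

G_0 = 9. HB_2(9) = 2^(2 + 1) + 1. Bump = 82. G_1 = 81.
G_1 = 81. HB_3(81) = 3^(3 + 1). Bump = 1024. G_2 = 1023.
G_2 = 1023. HB_4(1023) = 3·4^4 + 3·4^3 + 3·4^2 + 3·4 + 3. Bump = 9843. G_3 = 9842.
G_3 = 9842. HB_5(9842) = 3·5^5 + 3·5^3 + 3·5^2 + 3·5 + 2. Bump = 140744. G_4 = 140743.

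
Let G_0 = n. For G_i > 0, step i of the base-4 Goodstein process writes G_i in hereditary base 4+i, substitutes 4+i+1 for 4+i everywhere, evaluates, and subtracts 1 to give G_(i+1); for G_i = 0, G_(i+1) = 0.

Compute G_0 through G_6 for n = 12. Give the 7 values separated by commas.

12, 14, 15, 16, 17, 18, 19

step 0: 12 = 3·4; sub 5 for 4: 3·5; = 15; G_1 = 15−1 = 14
step 1: 14 = 2·5 + 4; sub 6 for 5: 2·6 + 4; = 16; G_2 = 16−1 = 15
step 2: 15 = 2·6 + 3; sub 7 for 6: 2·7 + 3; = 17; G_3 = 17−1 = 16
step 3: 16 = 2·7 + 2; sub 8 for 7: 2·8 + 2; = 18; G_4 = 18−1 = 17
step 4: 17 = 2·8 + 1; sub 9 for 8: 2·9 + 1; = 19; G_5 = 19−1 = 18
step 5: 18 = 2·9; sub 10 for 9: 2·10; = 20; G_6 = 20−1 = 19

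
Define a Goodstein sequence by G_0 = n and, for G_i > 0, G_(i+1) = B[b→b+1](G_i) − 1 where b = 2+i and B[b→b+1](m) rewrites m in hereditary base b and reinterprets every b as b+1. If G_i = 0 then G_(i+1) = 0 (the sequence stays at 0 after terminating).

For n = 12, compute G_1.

107

G_0=12  [base 2] 2^(2 + 1) + 2^2  →[2↦3]→  3^(3 + 1) + 3^3 = 108  −1 ⇒ G_1=107
G_1=107  [base 3] 3^(3 + 1) + 2·3^2 + 2·3 + 2  →[3↦4]→  4^(4 + 1) + 2·4^2 + 2·4 + 2 = 1066  −1 ⇒ G_2=1065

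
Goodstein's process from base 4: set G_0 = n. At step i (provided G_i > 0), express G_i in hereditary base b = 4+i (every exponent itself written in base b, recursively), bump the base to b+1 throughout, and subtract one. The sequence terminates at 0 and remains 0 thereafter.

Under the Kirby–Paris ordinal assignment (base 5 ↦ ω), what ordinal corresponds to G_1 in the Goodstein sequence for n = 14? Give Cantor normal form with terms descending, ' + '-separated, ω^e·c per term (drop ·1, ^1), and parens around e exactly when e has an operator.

ω·3 + 1

step 0: 14 = 3·4 + 2; sub 5 for 4: 3·5 + 2; = 17; G_1 = 17−1 = 16
step 1: 16 = 3·5 + 1; sub 6 for 5: 3·6 + 1; = 19; G_2 = 19−1 = 18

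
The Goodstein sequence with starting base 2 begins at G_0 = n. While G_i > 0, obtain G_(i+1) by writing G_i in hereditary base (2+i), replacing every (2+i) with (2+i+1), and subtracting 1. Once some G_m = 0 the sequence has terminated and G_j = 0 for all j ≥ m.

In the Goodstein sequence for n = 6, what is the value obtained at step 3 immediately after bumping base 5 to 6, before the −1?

G_0 = 6. HB_2(6) = 2^2 + 2. Bump = 30. G_1 = 29.
G_1 = 29. HB_3(29) = 3^3 + 2. Bump = 258. G_2 = 257.
G_2 = 257. HB_4(257) = 4^4 + 1. Bump = 3126. G_3 = 3125.
G_3 = 3125. HB_5(3125) = 5^5. Bump = 46656. G_4 = 46655.

46656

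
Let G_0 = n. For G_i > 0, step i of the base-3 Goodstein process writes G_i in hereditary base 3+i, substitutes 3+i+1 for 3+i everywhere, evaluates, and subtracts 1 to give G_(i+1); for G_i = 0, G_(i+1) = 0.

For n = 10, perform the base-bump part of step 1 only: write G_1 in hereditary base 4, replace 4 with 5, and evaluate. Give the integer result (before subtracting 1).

25

[0] 10 ≡ 3^2 + 1 (base 3). Lift 4: 17. −1: 16.
[1] 16 ≡ 4^2 (base 4). Lift 5: 25. −1: 24.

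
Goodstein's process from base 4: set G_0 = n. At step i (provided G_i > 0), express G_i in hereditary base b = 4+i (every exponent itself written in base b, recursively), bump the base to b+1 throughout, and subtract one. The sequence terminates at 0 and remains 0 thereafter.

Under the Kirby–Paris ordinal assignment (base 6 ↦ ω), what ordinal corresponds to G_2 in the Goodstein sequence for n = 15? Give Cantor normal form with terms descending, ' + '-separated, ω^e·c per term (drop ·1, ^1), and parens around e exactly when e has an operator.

step 0: 15 = 3·4 + 3; sub 5 for 4: 3·5 + 3; = 18; G_1 = 18−1 = 17
step 1: 17 = 3·5 + 2; sub 6 for 5: 3·6 + 2; = 20; G_2 = 20−1 = 19
step 2: 19 = 3·6 + 1; sub 7 for 6: 3·7 + 1; = 22; G_3 = 22−1 = 21

ω·3 + 1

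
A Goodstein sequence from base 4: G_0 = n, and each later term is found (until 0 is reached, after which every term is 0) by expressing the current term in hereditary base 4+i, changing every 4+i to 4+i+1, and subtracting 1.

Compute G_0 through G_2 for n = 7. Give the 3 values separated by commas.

G_0 = 7. HB_4(7) = 4 + 3. Bump = 8. G_1 = 7.
G_1 = 7. HB_5(7) = 5 + 2. Bump = 8. G_2 = 7.

7, 7, 7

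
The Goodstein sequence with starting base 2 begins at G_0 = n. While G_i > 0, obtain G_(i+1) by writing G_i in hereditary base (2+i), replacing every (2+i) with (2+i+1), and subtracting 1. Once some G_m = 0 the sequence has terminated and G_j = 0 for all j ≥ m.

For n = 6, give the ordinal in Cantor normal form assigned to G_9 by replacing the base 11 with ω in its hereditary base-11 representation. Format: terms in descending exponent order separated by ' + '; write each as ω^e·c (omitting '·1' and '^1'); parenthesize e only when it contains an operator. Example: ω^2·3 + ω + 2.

ω^5·5 + ω^4·5 + ω^3·5 + ω^2·5 + ω·5

G_0=6  [base 2] 2^2 + 2  →[2↦3]→  3^3 + 3 = 30  −1 ⇒ G_1=29
G_1=29  [base 3] 3^3 + 2  →[3↦4]→  4^4 + 2 = 258  −1 ⇒ G_2=257
G_2=257  [base 4] 4^4 + 1  →[4↦5]→  5^5 + 1 = 3126  −1 ⇒ G_3=3125
G_3=3125  [base 5] 5^5  →[5↦6]→  6^6 = 46656  −1 ⇒ G_4=46655
G_4=46655  [base 6] 5·6^5 + 5·6^4 + 5·6^3 + 5·6^2 + 5·6 + 5  →[6↦7]→  5·7^5 + 5·7^4 + 5·7^3 + 5·7^2 + 5·7 + 5 = 98040  −1 ⇒ G_5=98039
G_5=98039  [base 7] 5·7^5 + 5·7^4 + 5·7^3 + 5·7^2 + 5·7 + 4  →[7↦8]→  5·8^5 + 5·8^4 + 5·8^3 + 5·8^2 + 5·8 + 4 = 187244  −1 ⇒ G_6=187243
G_6=187243  [base 8] 5·8^5 + 5·8^4 + 5·8^3 + 5·8^2 + 5·8 + 3  →[8↦9]→  5·9^5 + 5·9^4 + 5·9^3 + 5·9^2 + 5·9 + 3 = 332148  −1 ⇒ G_7=332147
G_7=332147  [base 9] 5·9^5 + 5·9^4 + 5·9^3 + 5·9^2 + 5·9 + 2  →[9↦10]→  5·10^5 + 5·10^4 + 5·10^3 + 5·10^2 + 5·10 + 2 = 555552  −1 ⇒ G_8=555551
G_8=555551  [base 10] 5·10^5 + 5·10^4 + 5·10^3 + 5·10^2 + 5·10 + 1  →[10↦11]→  5·11^5 + 5·11^4 + 5·11^3 + 5·11^2 + 5·11 + 1 = 885776  −1 ⇒ G_9=885775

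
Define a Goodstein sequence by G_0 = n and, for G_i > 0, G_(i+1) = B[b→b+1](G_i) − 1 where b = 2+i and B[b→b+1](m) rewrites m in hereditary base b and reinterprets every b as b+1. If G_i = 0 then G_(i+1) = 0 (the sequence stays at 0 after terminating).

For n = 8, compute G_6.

(0) 8|_2 = 2^(2 + 1) ↦ 3^(3 + 1)|_3 = 81 ⇒ 80
(1) 80|_3 = 2·3^3 + 2·3^2 + 2·3 + 2 ↦ 2·4^4 + 2·4^2 + 2·4 + 2|_4 = 554 ⇒ 553
(2) 553|_4 = 2·4^4 + 2·4^2 + 2·4 + 1 ↦ 2·5^5 + 2·5^2 + 2·5 + 1|_5 = 6311 ⇒ 6310
(3) 6310|_5 = 2·5^5 + 2·5^2 + 2·5 ↦ 2·6^6 + 2·6^2 + 2·6|_6 = 93396 ⇒ 93395
(4) 93395|_6 = 2·6^6 + 2·6^2 + 6 + 5 ↦ 2·7^7 + 2·7^2 + 7 + 5|_7 = 1647196 ⇒ 1647195
(5) 1647195|_7 = 2·7^7 + 2·7^2 + 7 + 4 ↦ 2·8^8 + 2·8^2 + 8 + 4|_8 = 33554572 ⇒ 33554571
(6) 33554571|_8 = 2·8^8 + 2·8^2 + 8 + 3 ↦ 2·9^9 + 2·9^2 + 9 + 3|_9 = 774841152 ⇒ 774841151

33554571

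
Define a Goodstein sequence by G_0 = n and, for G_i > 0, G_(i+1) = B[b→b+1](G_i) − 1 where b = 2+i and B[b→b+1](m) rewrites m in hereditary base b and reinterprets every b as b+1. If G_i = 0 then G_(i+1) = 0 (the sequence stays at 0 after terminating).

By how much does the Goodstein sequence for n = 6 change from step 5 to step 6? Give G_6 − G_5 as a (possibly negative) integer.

89204

G_0=6  [base 2] 2^2 + 2  →[2↦3]→  3^3 + 3 = 30  −1 ⇒ G_1=29
G_1=29  [base 3] 3^3 + 2  →[3↦4]→  4^4 + 2 = 258  −1 ⇒ G_2=257
G_2=257  [base 4] 4^4 + 1  →[4↦5]→  5^5 + 1 = 3126  −1 ⇒ G_3=3125
G_3=3125  [base 5] 5^5  →[5↦6]→  6^6 = 46656  −1 ⇒ G_4=46655
G_4=46655  [base 6] 5·6^5 + 5·6^4 + 5·6^3 + 5·6^2 + 5·6 + 5  →[6↦7]→  5·7^5 + 5·7^4 + 5·7^3 + 5·7^2 + 5·7 + 5 = 98040  −1 ⇒ G_5=98039
G_5=98039  [base 7] 5·7^5 + 5·7^4 + 5·7^3 + 5·7^2 + 5·7 + 4  →[7↦8]→  5·8^5 + 5·8^4 + 5·8^3 + 5·8^2 + 5·8 + 4 = 187244  −1 ⇒ G_6=187243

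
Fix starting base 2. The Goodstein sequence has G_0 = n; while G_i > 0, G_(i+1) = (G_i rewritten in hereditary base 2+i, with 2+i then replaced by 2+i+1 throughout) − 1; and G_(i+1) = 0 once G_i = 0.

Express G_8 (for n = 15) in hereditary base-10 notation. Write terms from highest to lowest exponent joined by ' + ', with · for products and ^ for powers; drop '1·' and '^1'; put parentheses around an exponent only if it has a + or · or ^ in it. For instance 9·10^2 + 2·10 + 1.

15 —HB2→ 2^(2 + 1) + 2^2 + 2 + 1 —bump→ 3^(3 + 1) + 3^3 + 3 + 1 = 112 —(−1)→ 111
111 —HB3→ 3^(3 + 1) + 3^3 + 3 —bump→ 4^(4 + 1) + 4^4 + 4 = 1284 —(−1)→ 1283
1283 —HB4→ 4^(4 + 1) + 4^4 + 3 —bump→ 5^(5 + 1) + 5^5 + 3 = 18753 —(−1)→ 18752
18752 —HB5→ 5^(5 + 1) + 5^5 + 2 —bump→ 6^(6 + 1) + 6^6 + 2 = 326594 —(−1)→ 326593
326593 —HB6→ 6^(6 + 1) + 6^6 + 1 —bump→ 7^(7 + 1) + 7^7 + 1 = 6588345 —(−1)→ 6588344
6588344 —HB7→ 7^(7 + 1) + 7^7 —bump→ 8^(8 + 1) + 8^8 = 150994944 —(−1)→ 150994943
150994943 —HB8→ 8^(8 + 1) + 7·8^7 + 7·8^6 + 7·8^5 + 7·8^4 + 7·8^3 + 7·8^2 + 7·8 + 7 —bump→ 9^(9 + 1) + 7·9^7 + 7·9^6 + 7·9^5 + 7·9^4 + 7·9^3 + 7·9^2 + 7·9 + 7 = 3524450281 —(−1)→ 3524450280
3524450280 —HB9→ 9^(9 + 1) + 7·9^7 + 7·9^6 + 7·9^5 + 7·9^4 + 7·9^3 + 7·9^2 + 7·9 + 6 —bump→ 10^(10 + 1) + 7·10^7 + 7·10^6 + 7·10^5 + 7·10^4 + 7·10^3 + 7·10^2 + 7·10 + 6 = 100077777776 —(−1)→ 100077777775
100077777775 —HB10→ 10^(10 + 1) + 7·10^7 + 7·10^6 + 7·10^5 + 7·10^4 + 7·10^3 + 7·10^2 + 7·10 + 5 —bump→ 11^(11 + 1) + 7·11^7 + 7·11^6 + 7·11^5 + 7·11^4 + 7·11^3 + 7·11^2 + 7·11 + 5 = 3138578427935 —(−1)→ 3138578427934

10^(10 + 1) + 7·10^7 + 7·10^6 + 7·10^5 + 7·10^4 + 7·10^3 + 7·10^2 + 7·10 + 5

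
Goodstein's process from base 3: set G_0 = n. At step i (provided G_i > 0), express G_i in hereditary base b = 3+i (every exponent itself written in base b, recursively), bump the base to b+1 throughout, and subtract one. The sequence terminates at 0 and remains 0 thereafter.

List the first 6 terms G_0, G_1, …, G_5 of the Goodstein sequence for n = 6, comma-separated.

step 0: 6 = 2·3; sub 4 for 3: 2·4; = 8; G_1 = 8−1 = 7
step 1: 7 = 4 + 3; sub 5 for 4: 5 + 3; = 8; G_2 = 8−1 = 7
step 2: 7 = 5 + 2; sub 6 for 5: 6 + 2; = 8; G_3 = 8−1 = 7
step 3: 7 = 6 + 1; sub 7 for 6: 7 + 1; = 8; G_4 = 8−1 = 7
step 4: 7 = 7; sub 8 for 7: 8; = 8; G_5 = 8−1 = 7

6, 7, 7, 7, 7, 7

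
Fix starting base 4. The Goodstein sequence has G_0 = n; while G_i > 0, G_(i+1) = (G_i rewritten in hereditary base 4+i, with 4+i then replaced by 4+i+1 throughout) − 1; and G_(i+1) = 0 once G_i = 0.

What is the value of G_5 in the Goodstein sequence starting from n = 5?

base 4: 5 = 4 + 1; at 5: 5 + 1 = 6; next = 5
base 5: 5 = 5; at 6: 6 = 6; next = 5
base 6: 5 = 5; at 7: 5 = 5; next = 4
base 7: 4 = 4; at 8: 4 = 4; next = 3
base 8: 3 = 3; at 9: 3 = 3; next = 2

2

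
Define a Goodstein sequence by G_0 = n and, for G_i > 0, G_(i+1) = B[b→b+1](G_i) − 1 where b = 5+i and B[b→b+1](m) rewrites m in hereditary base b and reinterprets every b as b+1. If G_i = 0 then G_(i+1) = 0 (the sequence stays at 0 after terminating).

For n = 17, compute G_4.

24

step 0: 17 = 3·5 + 2; sub 6 for 5: 3·6 + 2; = 20; G_1 = 20−1 = 19
step 1: 19 = 3·6 + 1; sub 7 for 6: 3·7 + 1; = 22; G_2 = 22−1 = 21
step 2: 21 = 3·7; sub 8 for 7: 3·8; = 24; G_3 = 24−1 = 23
step 3: 23 = 2·8 + 7; sub 9 for 8: 2·9 + 7; = 25; G_4 = 25−1 = 24
step 4: 24 = 2·9 + 6; sub 10 for 9: 2·10 + 6; = 26; G_5 = 26−1 = 25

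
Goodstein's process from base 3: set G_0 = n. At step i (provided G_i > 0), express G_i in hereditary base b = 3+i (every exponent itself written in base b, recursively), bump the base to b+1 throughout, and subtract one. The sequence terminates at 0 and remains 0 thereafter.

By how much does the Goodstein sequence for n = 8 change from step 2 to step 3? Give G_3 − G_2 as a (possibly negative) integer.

G_0 = 8. HB_3(8) = 2·3 + 2. Bump = 10. G_1 = 9.
G_1 = 9. HB_4(9) = 2·4 + 1. Bump = 11. G_2 = 10.
G_2 = 10. HB_5(10) = 2·5. Bump = 12. G_3 = 11.

1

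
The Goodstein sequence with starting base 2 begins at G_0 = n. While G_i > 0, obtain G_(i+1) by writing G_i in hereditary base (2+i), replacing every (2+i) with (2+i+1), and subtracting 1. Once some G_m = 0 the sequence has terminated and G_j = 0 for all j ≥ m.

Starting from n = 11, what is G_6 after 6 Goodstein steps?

134217727

[0] 11 ≡ 2^(2 + 1) + 2 + 1 (base 2). Lift 3: 85. −1: 84.
[1] 84 ≡ 3^(3 + 1) + 3 (base 3). Lift 4: 1028. −1: 1027.
[2] 1027 ≡ 4^(4 + 1) + 3 (base 4). Lift 5: 15628. −1: 15627.
[3] 15627 ≡ 5^(5 + 1) + 2 (base 5). Lift 6: 279938. −1: 279937.
[4] 279937 ≡ 6^(6 + 1) + 1 (base 6). Lift 7: 5764802. −1: 5764801.
[5] 5764801 ≡ 7^(7 + 1) (base 7). Lift 8: 134217728. −1: 134217727.
[6] 134217727 ≡ 7·8^8 + 7·8^7 + 7·8^6 + 7·8^5 + 7·8^4 + 7·8^3 + 7·8^2 + 7·8 + 7 (base 8). Lift 9: 2749609303. −1: 2749609302.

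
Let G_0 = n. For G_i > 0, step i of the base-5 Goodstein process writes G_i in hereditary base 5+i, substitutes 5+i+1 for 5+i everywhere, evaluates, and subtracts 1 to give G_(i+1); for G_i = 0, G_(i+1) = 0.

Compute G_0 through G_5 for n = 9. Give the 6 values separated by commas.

step 0: 9 = 5 + 4; sub 6 for 5: 6 + 4; = 10; G_1 = 10−1 = 9
step 1: 9 = 6 + 3; sub 7 for 6: 7 + 3; = 10; G_2 = 10−1 = 9
step 2: 9 = 7 + 2; sub 8 for 7: 8 + 2; = 10; G_3 = 10−1 = 9
step 3: 9 = 8 + 1; sub 9 for 8: 9 + 1; = 10; G_4 = 10−1 = 9
step 4: 9 = 9; sub 10 for 9: 10; = 10; G_5 = 10−1 = 9

9, 9, 9, 9, 9, 9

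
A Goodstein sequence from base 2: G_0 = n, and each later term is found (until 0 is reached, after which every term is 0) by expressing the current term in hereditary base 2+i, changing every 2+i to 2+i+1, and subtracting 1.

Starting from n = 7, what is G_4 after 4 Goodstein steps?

i=0: 7 = 2^2 + 2 + 1 (b=2); 2→3: 3^3 + 3 + 1 = 31; 31−1 = 30
i=1: 30 = 3^3 + 3 (b=3); 3→4: 4^4 + 4 = 260; 260−1 = 259
i=2: 259 = 4^4 + 3 (b=4); 4→5: 5^5 + 3 = 3128; 3128−1 = 3127
i=3: 3127 = 5^5 + 2 (b=5); 5→6: 6^6 + 2 = 46658; 46658−1 = 46657

46657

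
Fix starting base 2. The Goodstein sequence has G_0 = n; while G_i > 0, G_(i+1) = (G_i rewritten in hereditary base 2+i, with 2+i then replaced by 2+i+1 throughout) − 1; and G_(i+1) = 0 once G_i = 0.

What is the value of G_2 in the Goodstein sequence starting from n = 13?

1279

base 2: 13 = 2^(2 + 1) + 2^2 + 1; at 3: 3^(3 + 1) + 3^3 + 1 = 109; next = 108
base 3: 108 = 3^(3 + 1) + 3^3; at 4: 4^(4 + 1) + 4^4 = 1280; next = 1279
base 4: 1279 = 4^(4 + 1) + 3·4^3 + 3·4^2 + 3·4 + 3; at 5: 5^(5 + 1) + 3·5^3 + 3·5^2 + 3·5 + 3 = 16093; next = 16092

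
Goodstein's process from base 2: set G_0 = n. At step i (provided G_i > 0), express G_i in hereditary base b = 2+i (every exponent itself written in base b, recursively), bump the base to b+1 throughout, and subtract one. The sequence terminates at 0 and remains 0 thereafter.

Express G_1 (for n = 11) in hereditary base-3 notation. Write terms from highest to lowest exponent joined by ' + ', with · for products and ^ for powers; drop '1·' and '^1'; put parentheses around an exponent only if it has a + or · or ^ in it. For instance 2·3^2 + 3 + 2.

G_0 = 11. HB_2(11) = 2^(2 + 1) + 2 + 1. Bump = 85. G_1 = 84.
G_1 = 84. HB_3(84) = 3^(3 + 1) + 3. Bump = 1028. G_2 = 1027.

3^(3 + 1) + 3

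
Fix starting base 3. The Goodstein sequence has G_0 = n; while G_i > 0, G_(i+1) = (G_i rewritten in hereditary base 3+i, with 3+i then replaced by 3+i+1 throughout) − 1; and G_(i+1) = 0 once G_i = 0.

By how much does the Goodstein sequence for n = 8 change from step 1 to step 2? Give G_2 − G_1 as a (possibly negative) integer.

step 0: 8 = 2·3 + 2; sub 4 for 3: 2·4 + 2; = 10; G_1 = 10−1 = 9
step 1: 9 = 2·4 + 1; sub 5 for 4: 2·5 + 1; = 11; G_2 = 11−1 = 10

1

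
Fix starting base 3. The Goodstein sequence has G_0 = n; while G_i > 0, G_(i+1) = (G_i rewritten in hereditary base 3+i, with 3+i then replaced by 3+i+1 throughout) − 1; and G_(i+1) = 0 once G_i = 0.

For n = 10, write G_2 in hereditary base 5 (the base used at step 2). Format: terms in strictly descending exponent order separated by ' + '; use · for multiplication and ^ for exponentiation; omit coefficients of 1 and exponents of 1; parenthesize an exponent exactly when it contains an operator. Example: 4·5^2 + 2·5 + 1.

(0) 10|_3 = 3^2 + 1 ↦ 4^2 + 1|_4 = 17 ⇒ 16
(1) 16|_4 = 4^2 ↦ 5^2|_5 = 25 ⇒ 24
(2) 24|_5 = 4·5 + 4 ↦ 4·6 + 4|_6 = 28 ⇒ 27

4·5 + 4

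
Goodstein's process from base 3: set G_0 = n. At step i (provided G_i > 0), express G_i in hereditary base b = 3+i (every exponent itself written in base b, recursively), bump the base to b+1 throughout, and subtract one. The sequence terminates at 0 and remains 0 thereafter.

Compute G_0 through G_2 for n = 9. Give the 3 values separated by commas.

step 0: 9 = 3^2; sub 4 for 3: 4^2; = 16; G_1 = 16−1 = 15
step 1: 15 = 3·4 + 3; sub 5 for 4: 3·5 + 3; = 18; G_2 = 18−1 = 17

9, 15, 17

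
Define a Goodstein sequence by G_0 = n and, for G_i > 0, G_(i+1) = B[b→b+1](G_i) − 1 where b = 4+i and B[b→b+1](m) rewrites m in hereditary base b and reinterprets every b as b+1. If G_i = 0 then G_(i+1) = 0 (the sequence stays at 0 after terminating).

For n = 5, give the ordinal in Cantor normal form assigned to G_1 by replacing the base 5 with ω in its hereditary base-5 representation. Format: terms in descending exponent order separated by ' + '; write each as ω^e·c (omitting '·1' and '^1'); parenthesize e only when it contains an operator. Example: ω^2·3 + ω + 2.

[0] 5 ≡ 4 + 1 (base 4). Lift 5: 6. −1: 5.
[1] 5 ≡ 5 (base 5). Lift 6: 6. −1: 5.

ω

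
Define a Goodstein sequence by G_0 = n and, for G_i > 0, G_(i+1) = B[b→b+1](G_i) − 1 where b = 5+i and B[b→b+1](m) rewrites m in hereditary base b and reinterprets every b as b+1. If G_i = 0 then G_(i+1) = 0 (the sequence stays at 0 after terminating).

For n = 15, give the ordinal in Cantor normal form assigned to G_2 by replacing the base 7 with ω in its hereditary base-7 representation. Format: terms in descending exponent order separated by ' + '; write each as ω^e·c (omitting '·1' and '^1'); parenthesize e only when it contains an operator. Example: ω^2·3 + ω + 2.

ω·2 + 4

G_0=15  [base 5] 3·5  →[5↦6]→  3·6 = 18  −1 ⇒ G_1=17
G_1=17  [base 6] 2·6 + 5  →[6↦7]→  2·7 + 5 = 19  −1 ⇒ G_2=18
G_2=18  [base 7] 2·7 + 4  →[7↦8]→  2·8 + 4 = 20  −1 ⇒ G_3=19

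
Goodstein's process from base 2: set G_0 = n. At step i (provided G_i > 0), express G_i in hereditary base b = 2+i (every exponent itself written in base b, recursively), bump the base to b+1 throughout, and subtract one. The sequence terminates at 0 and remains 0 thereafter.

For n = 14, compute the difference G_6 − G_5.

128542131

i=0: 14 = 2^(2 + 1) + 2^2 + 2 (b=2); 2→3: 3^(3 + 1) + 3^3 + 3 = 111; 111−1 = 110
i=1: 110 = 3^(3 + 1) + 3^3 + 2 (b=3); 3→4: 4^(4 + 1) + 4^4 + 2 = 1282; 1282−1 = 1281
i=2: 1281 = 4^(4 + 1) + 4^4 + 1 (b=4); 4→5: 5^(5 + 1) + 5^5 + 1 = 18751; 18751−1 = 18750
i=3: 18750 = 5^(5 + 1) + 5^5 (b=5); 5→6: 6^(6 + 1) + 6^6 = 326592; 326592−1 = 326591
i=4: 326591 = 6^(6 + 1) + 5·6^5 + 5·6^4 + 5·6^3 + 5·6^2 + 5·6 + 5 (b=6); 6→7: 7^(7 + 1) + 5·7^5 + 5·7^4 + 5·7^3 + 5·7^2 + 5·7 + 5 = 5862841; 5862841−1 = 5862840
i=5: 5862840 = 7^(7 + 1) + 5·7^5 + 5·7^4 + 5·7^3 + 5·7^2 + 5·7 + 4 (b=7); 7→8: 8^(8 + 1) + 5·8^5 + 5·8^4 + 5·8^3 + 5·8^2 + 5·8 + 4 = 134404972; 134404972−1 = 134404971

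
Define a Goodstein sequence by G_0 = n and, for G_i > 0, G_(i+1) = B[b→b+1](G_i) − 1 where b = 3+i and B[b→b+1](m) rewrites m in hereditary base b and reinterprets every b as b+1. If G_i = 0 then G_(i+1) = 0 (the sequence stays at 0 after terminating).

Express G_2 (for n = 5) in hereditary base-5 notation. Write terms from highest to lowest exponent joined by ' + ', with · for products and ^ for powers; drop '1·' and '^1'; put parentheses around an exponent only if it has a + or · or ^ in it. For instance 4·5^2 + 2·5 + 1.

5 —HB3→ 3 + 2 —bump→ 4 + 2 = 6 —(−1)→ 5
5 —HB4→ 4 + 1 —bump→ 5 + 1 = 6 —(−1)→ 5
5 —HB5→ 5 —bump→ 6 = 6 —(−1)→ 5

5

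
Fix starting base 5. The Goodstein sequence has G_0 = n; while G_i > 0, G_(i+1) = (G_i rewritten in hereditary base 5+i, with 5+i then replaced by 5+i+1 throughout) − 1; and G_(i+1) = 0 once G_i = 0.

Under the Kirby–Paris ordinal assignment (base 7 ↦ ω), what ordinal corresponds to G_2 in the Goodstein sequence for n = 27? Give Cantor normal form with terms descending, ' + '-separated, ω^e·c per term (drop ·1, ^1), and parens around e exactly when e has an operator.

27 —HB5→ 5^2 + 2 —bump→ 6^2 + 2 = 38 —(−1)→ 37
37 —HB6→ 6^2 + 1 —bump→ 7^2 + 1 = 50 —(−1)→ 49
49 —HB7→ 7^2 —bump→ 8^2 = 64 —(−1)→ 63

ω^2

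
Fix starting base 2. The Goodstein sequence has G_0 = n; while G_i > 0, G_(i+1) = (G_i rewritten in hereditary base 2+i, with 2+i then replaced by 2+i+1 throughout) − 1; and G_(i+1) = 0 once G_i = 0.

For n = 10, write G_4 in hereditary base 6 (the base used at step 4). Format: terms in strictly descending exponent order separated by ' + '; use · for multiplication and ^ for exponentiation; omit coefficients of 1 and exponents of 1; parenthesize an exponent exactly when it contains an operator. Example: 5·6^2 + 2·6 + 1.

5·6^6 + 5·6^5 + 5·6^4 + 5·6^3 + 5·6^2 + 5·6 + 5

(0) 10|_2 = 2^(2 + 1) + 2 ↦ 3^(3 + 1) + 3|_3 = 84 ⇒ 83
(1) 83|_3 = 3^(3 + 1) + 2 ↦ 4^(4 + 1) + 2|_4 = 1026 ⇒ 1025
(2) 1025|_4 = 4^(4 + 1) + 1 ↦ 5^(5 + 1) + 1|_5 = 15626 ⇒ 15625
(3) 15625|_5 = 5^(5 + 1) ↦ 6^(6 + 1)|_6 = 279936 ⇒ 279935
(4) 279935|_6 = 5·6^6 + 5·6^5 + 5·6^4 + 5·6^3 + 5·6^2 + 5·6 + 5 ↦ 5·7^7 + 5·7^5 + 5·7^4 + 5·7^3 + 5·7^2 + 5·7 + 5|_7 = 4215755 ⇒ 4215754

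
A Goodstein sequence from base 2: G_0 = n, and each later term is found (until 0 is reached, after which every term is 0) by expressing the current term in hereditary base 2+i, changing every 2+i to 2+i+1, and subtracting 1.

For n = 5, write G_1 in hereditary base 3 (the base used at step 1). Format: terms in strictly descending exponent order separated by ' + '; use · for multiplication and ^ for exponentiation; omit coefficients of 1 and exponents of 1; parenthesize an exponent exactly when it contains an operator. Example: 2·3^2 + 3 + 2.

(0) 5|_2 = 2^2 + 1 ↦ 3^3 + 1|_3 = 28 ⇒ 27
(1) 27|_3 = 3^3 ↦ 4^4|_4 = 256 ⇒ 255

3^3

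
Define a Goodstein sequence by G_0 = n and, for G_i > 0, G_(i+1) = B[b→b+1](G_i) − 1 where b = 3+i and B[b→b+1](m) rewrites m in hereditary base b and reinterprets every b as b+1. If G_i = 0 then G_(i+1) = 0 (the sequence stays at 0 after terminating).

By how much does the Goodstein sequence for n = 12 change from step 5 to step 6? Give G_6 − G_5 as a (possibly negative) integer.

6

i=0: 12 = 3^2 + 3 (b=3); 3→4: 4^2 + 4 = 20; 20−1 = 19
i=1: 19 = 4^2 + 3 (b=4); 4→5: 5^2 + 3 = 28; 28−1 = 27
i=2: 27 = 5^2 + 2 (b=5); 5→6: 6^2 + 2 = 38; 38−1 = 37
i=3: 37 = 6^2 + 1 (b=6); 6→7: 7^2 + 1 = 50; 50−1 = 49
i=4: 49 = 7^2 (b=7); 7→8: 8^2 = 64; 64−1 = 63
i=5: 63 = 7·8 + 7 (b=8); 8→9: 7·9 + 7 = 70; 70−1 = 69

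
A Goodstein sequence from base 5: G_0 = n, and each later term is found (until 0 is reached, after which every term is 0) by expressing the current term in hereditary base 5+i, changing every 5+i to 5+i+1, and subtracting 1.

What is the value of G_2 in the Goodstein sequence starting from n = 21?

21 —HB5→ 4·5 + 1 —bump→ 4·6 + 1 = 25 —(−1)→ 24
24 —HB6→ 4·6 —bump→ 4·7 = 28 —(−1)→ 27
27 —HB7→ 3·7 + 6 —bump→ 3·8 + 6 = 30 —(−1)→ 29

27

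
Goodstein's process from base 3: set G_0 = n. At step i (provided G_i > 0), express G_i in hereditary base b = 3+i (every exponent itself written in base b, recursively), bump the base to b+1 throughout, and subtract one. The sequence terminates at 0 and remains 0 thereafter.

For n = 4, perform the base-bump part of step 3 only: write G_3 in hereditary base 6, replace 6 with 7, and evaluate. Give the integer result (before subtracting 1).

3

4 —HB3→ 3 + 1 —bump→ 4 + 1 = 5 —(−1)→ 4
4 —HB4→ 4 —bump→ 5 = 5 —(−1)→ 4
4 —HB5→ 4 —bump→ 4 = 4 —(−1)→ 3
3 —HB6→ 3 —bump→ 3 = 3 —(−1)→ 2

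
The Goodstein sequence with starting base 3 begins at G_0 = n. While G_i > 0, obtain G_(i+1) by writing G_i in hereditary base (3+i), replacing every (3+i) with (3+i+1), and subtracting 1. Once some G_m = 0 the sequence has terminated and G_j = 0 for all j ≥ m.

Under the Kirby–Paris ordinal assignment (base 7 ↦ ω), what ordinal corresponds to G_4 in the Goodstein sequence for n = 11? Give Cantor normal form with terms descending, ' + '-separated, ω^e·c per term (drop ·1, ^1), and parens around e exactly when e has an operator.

G_0=11  [base 3] 3^2 + 2  →[3↦4]→  4^2 + 2 = 18  −1 ⇒ G_1=17
G_1=17  [base 4] 4^2 + 1  →[4↦5]→  5^2 + 1 = 26  −1 ⇒ G_2=25
G_2=25  [base 5] 5^2  →[5↦6]→  6^2 = 36  −1 ⇒ G_3=35
G_3=35  [base 6] 5·6 + 5  →[6↦7]→  5·7 + 5 = 40  −1 ⇒ G_4=39
G_4=39  [base 7] 5·7 + 4  →[7↦8]→  5·8 + 4 = 44  −1 ⇒ G_5=43

ω·5 + 4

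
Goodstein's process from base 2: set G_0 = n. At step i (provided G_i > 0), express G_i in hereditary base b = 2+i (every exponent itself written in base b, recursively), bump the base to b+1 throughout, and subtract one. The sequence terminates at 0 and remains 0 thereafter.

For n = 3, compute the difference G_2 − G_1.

step 0: 3 = 2 + 1; sub 3 for 2: 3 + 1; = 4; G_1 = 4−1 = 3
step 1: 3 = 3; sub 4 for 3: 4; = 4; G_2 = 4−1 = 3

0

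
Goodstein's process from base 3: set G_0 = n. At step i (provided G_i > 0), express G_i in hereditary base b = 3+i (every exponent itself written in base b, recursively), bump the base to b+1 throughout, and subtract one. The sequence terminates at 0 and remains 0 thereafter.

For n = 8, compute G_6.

11

step 0: 8 = 2·3 + 2; sub 4 for 3: 2·4 + 2; = 10; G_1 = 10−1 = 9
step 1: 9 = 2·4 + 1; sub 5 for 4: 2·5 + 1; = 11; G_2 = 11−1 = 10
step 2: 10 = 2·5; sub 6 for 5: 2·6; = 12; G_3 = 12−1 = 11
step 3: 11 = 6 + 5; sub 7 for 6: 7 + 5; = 12; G_4 = 12−1 = 11
step 4: 11 = 7 + 4; sub 8 for 7: 8 + 4; = 12; G_5 = 12−1 = 11
step 5: 11 = 8 + 3; sub 9 for 8: 9 + 3; = 12; G_6 = 12−1 = 11
step 6: 11 = 9 + 2; sub 10 for 9: 10 + 2; = 12; G_7 = 12−1 = 11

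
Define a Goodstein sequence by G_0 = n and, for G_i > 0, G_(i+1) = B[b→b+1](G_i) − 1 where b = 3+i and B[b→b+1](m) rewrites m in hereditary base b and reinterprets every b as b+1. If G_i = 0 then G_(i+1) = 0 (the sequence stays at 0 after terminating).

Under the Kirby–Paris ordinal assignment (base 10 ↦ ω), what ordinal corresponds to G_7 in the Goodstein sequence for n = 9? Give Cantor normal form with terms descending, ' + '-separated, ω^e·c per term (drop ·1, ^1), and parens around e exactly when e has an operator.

G_0 = 9. HB_3(9) = 3^2. Bump = 16. G_1 = 15.
G_1 = 15. HB_4(15) = 3·4 + 3. Bump = 18. G_2 = 17.
G_2 = 17. HB_5(17) = 3·5 + 2. Bump = 20. G_3 = 19.
G_3 = 19. HB_6(19) = 3·6 + 1. Bump = 22. G_4 = 21.
G_4 = 21. HB_7(21) = 3·7. Bump = 24. G_5 = 23.
G_5 = 23. HB_8(23) = 2·8 + 7. Bump = 25. G_6 = 24.
G_6 = 24. HB_9(24) = 2·9 + 6. Bump = 26. G_7 = 25.

ω·2 + 5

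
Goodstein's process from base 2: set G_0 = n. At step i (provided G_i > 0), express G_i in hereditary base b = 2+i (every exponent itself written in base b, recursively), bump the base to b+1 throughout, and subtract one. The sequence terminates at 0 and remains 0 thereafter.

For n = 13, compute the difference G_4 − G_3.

264619

(0) 13|_2 = 2^(2 + 1) + 2^2 + 1 ↦ 3^(3 + 1) + 3^3 + 1|_3 = 109 ⇒ 108
(1) 108|_3 = 3^(3 + 1) + 3^3 ↦ 4^(4 + 1) + 4^4|_4 = 1280 ⇒ 1279
(2) 1279|_4 = 4^(4 + 1) + 3·4^3 + 3·4^2 + 3·4 + 3 ↦ 5^(5 + 1) + 3·5^3 + 3·5^2 + 3·5 + 3|_5 = 16093 ⇒ 16092
(3) 16092|_5 = 5^(5 + 1) + 3·5^3 + 3·5^2 + 3·5 + 2 ↦ 6^(6 + 1) + 3·6^3 + 3·6^2 + 3·6 + 2|_6 = 280712 ⇒ 280711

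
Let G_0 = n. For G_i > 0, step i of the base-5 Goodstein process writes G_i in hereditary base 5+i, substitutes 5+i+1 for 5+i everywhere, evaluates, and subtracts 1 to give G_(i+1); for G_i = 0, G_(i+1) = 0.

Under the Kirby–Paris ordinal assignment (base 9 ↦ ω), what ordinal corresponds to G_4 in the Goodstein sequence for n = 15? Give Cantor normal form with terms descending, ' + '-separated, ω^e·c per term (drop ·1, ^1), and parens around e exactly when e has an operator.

ω·2 + 2

base 5: 15 = 3·5; at 6: 3·6 = 18; next = 17
base 6: 17 = 2·6 + 5; at 7: 2·7 + 5 = 19; next = 18
base 7: 18 = 2·7 + 4; at 8: 2·8 + 4 = 20; next = 19
base 8: 19 = 2·8 + 3; at 9: 2·9 + 3 = 21; next = 20
base 9: 20 = 2·9 + 2; at 10: 2·10 + 2 = 22; next = 21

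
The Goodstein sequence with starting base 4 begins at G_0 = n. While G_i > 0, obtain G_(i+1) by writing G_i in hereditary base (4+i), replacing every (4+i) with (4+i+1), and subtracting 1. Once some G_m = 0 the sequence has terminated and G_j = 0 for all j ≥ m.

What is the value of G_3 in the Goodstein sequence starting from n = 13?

13 —HB4→ 3·4 + 1 —bump→ 3·5 + 1 = 16 —(−1)→ 15
15 —HB5→ 3·5 —bump→ 3·6 = 18 —(−1)→ 17
17 —HB6→ 2·6 + 5 —bump→ 2·7 + 5 = 19 —(−1)→ 18

18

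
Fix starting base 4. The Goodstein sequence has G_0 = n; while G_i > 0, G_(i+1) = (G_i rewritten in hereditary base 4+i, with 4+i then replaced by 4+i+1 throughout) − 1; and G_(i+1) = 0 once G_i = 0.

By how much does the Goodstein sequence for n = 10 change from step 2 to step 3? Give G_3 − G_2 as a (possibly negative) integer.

step 0: 10 = 2·4 + 2; sub 5 for 4: 2·5 + 2; = 12; G_1 = 12−1 = 11
step 1: 11 = 2·5 + 1; sub 6 for 5: 2·6 + 1; = 13; G_2 = 13−1 = 12
step 2: 12 = 2·6; sub 7 for 6: 2·7; = 14; G_3 = 14−1 = 13

1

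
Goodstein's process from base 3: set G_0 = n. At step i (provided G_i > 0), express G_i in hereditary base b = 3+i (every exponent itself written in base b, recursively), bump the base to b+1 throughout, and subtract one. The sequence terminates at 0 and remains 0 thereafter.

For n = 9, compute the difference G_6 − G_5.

step 0: 9 = 3^2; sub 4 for 3: 4^2; = 16; G_1 = 16−1 = 15
step 1: 15 = 3·4 + 3; sub 5 for 4: 3·5 + 3; = 18; G_2 = 18−1 = 17
step 2: 17 = 3·5 + 2; sub 6 for 5: 3·6 + 2; = 20; G_3 = 20−1 = 19
step 3: 19 = 3·6 + 1; sub 7 for 6: 3·7 + 1; = 22; G_4 = 22−1 = 21
step 4: 21 = 3·7; sub 8 for 7: 3·8; = 24; G_5 = 24−1 = 23
step 5: 23 = 2·8 + 7; sub 9 for 8: 2·9 + 7; = 25; G_6 = 25−1 = 24

1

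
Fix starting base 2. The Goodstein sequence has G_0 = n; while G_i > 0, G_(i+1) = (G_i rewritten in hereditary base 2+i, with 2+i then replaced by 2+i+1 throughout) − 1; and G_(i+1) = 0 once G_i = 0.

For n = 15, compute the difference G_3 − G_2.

17469

base 2: 15 = 2^(2 + 1) + 2^2 + 2 + 1; at 3: 3^(3 + 1) + 3^3 + 3 + 1 = 112; next = 111
base 3: 111 = 3^(3 + 1) + 3^3 + 3; at 4: 4^(4 + 1) + 4^4 + 4 = 1284; next = 1283
base 4: 1283 = 4^(4 + 1) + 4^4 + 3; at 5: 5^(5 + 1) + 5^5 + 3 = 18753; next = 18752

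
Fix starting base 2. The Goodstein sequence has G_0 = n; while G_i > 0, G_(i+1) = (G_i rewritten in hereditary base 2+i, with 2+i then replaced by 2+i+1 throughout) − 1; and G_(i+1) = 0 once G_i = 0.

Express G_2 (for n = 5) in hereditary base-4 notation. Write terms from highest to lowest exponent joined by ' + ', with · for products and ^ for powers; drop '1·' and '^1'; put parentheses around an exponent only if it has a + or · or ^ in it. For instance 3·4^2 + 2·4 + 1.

3·4^3 + 3·4^2 + 3·4 + 3

i=0: 5 = 2^2 + 1 (b=2); 2→3: 3^3 + 1 = 28; 28−1 = 27
i=1: 27 = 3^3 (b=3); 3→4: 4^4 = 256; 256−1 = 255
i=2: 255 = 3·4^3 + 3·4^2 + 3·4 + 3 (b=4); 4→5: 3·5^3 + 3·5^2 + 3·5 + 3 = 468; 468−1 = 467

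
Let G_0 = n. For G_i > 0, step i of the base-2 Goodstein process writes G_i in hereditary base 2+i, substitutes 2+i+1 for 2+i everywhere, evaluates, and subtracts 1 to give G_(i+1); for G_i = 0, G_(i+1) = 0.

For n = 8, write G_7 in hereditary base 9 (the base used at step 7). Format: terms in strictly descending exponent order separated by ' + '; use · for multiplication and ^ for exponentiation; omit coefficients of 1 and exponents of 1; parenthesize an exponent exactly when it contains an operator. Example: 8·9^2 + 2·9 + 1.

2·9^9 + 2·9^2 + 9 + 2

i=0: 8 = 2^(2 + 1) (b=2); 2→3: 3^(3 + 1) = 81; 81−1 = 80
i=1: 80 = 2·3^3 + 2·3^2 + 2·3 + 2 (b=3); 3→4: 2·4^4 + 2·4^2 + 2·4 + 2 = 554; 554−1 = 553
i=2: 553 = 2·4^4 + 2·4^2 + 2·4 + 1 (b=4); 4→5: 2·5^5 + 2·5^2 + 2·5 + 1 = 6311; 6311−1 = 6310
i=3: 6310 = 2·5^5 + 2·5^2 + 2·5 (b=5); 5→6: 2·6^6 + 2·6^2 + 2·6 = 93396; 93396−1 = 93395
i=4: 93395 = 2·6^6 + 2·6^2 + 6 + 5 (b=6); 6→7: 2·7^7 + 2·7^2 + 7 + 5 = 1647196; 1647196−1 = 1647195
i=5: 1647195 = 2·7^7 + 2·7^2 + 7 + 4 (b=7); 7→8: 2·8^8 + 2·8^2 + 8 + 4 = 33554572; 33554572−1 = 33554571
i=6: 33554571 = 2·8^8 + 2·8^2 + 8 + 3 (b=8); 8→9: 2·9^9 + 2·9^2 + 9 + 3 = 774841152; 774841152−1 = 774841151
i=7: 774841151 = 2·9^9 + 2·9^2 + 9 + 2 (b=9); 9→10: 2·10^10 + 2·10^2 + 10 + 2 = 20000000212; 20000000212−1 = 20000000211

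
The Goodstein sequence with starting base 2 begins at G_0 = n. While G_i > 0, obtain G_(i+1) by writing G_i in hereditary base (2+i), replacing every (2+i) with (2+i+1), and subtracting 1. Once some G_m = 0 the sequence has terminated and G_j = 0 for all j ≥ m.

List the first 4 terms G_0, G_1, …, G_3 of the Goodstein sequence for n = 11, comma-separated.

11, 84, 1027, 15627

step 0: 11 = 2^(2 + 1) + 2 + 1; sub 3 for 2: 3^(3 + 1) + 3 + 1; = 85; G_1 = 85−1 = 84
step 1: 84 = 3^(3 + 1) + 3; sub 4 for 3: 4^(4 + 1) + 4; = 1028; G_2 = 1028−1 = 1027
step 2: 1027 = 4^(4 + 1) + 3; sub 5 for 4: 5^(5 + 1) + 3; = 15628; G_3 = 15628−1 = 15627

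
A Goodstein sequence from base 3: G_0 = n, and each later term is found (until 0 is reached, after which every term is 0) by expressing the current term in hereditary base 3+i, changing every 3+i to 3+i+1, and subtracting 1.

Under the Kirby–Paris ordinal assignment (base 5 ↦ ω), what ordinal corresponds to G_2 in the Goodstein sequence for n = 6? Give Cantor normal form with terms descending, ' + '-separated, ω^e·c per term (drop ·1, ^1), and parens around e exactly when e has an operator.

i=0: 6 = 2·3 (b=3); 3→4: 2·4 = 8; 8−1 = 7
i=1: 7 = 4 + 3 (b=4); 4→5: 5 + 3 = 8; 8−1 = 7
i=2: 7 = 5 + 2 (b=5); 5→6: 6 + 2 = 8; 8−1 = 7

ω + 2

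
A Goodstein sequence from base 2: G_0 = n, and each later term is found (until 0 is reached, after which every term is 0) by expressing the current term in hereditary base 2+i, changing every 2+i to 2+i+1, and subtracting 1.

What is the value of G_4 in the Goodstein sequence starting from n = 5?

775

step 0: 5 = 2^2 + 1; sub 3 for 2: 3^3 + 1; = 28; G_1 = 28−1 = 27
step 1: 27 = 3^3; sub 4 for 3: 4^4; = 256; G_2 = 256−1 = 255
step 2: 255 = 3·4^3 + 3·4^2 + 3·4 + 3; sub 5 for 4: 3·5^3 + 3·5^2 + 3·5 + 3; = 468; G_3 = 468−1 = 467
step 3: 467 = 3·5^3 + 3·5^2 + 3·5 + 2; sub 6 for 5: 3·6^3 + 3·6^2 + 3·6 + 2; = 776; G_4 = 776−1 = 775
step 4: 775 = 3·6^3 + 3·6^2 + 3·6 + 1; sub 7 for 6: 3·7^3 + 3·7^2 + 3·7 + 1; = 1198; G_5 = 1198−1 = 1197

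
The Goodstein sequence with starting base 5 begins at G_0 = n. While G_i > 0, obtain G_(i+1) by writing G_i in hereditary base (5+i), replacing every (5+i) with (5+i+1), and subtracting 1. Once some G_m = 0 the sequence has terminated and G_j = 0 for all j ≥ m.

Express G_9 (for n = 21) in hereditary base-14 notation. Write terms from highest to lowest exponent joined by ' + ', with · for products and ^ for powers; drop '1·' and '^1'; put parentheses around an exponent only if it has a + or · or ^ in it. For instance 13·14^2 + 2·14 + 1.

2·14 + 13

i=0: 21 = 4·5 + 1 (b=5); 5→6: 4·6 + 1 = 25; 25−1 = 24
i=1: 24 = 4·6 (b=6); 6→7: 4·7 = 28; 28−1 = 27
i=2: 27 = 3·7 + 6 (b=7); 7→8: 3·8 + 6 = 30; 30−1 = 29
i=3: 29 = 3·8 + 5 (b=8); 8→9: 3·9 + 5 = 32; 32−1 = 31
i=4: 31 = 3·9 + 4 (b=9); 9→10: 3·10 + 4 = 34; 34−1 = 33
i=5: 33 = 3·10 + 3 (b=10); 10→11: 3·11 + 3 = 36; 36−1 = 35
i=6: 35 = 3·11 + 2 (b=11); 11→12: 3·12 + 2 = 38; 38−1 = 37
i=7: 37 = 3·12 + 1 (b=12); 12→13: 3·13 + 1 = 40; 40−1 = 39
i=8: 39 = 3·13 (b=13); 13→14: 3·14 = 42; 42−1 = 41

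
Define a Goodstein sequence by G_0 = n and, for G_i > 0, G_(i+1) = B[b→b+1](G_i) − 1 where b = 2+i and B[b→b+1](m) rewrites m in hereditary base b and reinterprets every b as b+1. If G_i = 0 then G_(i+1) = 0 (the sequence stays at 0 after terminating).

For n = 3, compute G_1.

3

step 0: 3 = 2 + 1; sub 3 for 2: 3 + 1; = 4; G_1 = 4−1 = 3
step 1: 3 = 3; sub 4 for 3: 4; = 4; G_2 = 4−1 = 3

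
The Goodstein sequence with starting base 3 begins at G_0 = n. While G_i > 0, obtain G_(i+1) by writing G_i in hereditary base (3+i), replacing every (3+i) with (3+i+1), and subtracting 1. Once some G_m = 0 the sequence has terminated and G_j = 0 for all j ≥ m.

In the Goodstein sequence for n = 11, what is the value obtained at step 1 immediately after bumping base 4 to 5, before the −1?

11 —HB3→ 3^2 + 2 —bump→ 4^2 + 2 = 18 —(−1)→ 17
17 —HB4→ 4^2 + 1 —bump→ 5^2 + 1 = 26 —(−1)→ 25

26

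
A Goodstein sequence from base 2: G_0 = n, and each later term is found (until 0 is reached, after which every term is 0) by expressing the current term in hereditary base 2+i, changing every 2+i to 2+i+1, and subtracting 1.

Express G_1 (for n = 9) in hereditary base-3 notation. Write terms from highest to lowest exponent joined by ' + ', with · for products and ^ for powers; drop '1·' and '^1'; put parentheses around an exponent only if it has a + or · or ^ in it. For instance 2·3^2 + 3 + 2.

step 0: 9 = 2^(2 + 1) + 1; sub 3 for 2: 3^(3 + 1) + 1; = 82; G_1 = 82−1 = 81
step 1: 81 = 3^(3 + 1); sub 4 for 3: 4^(4 + 1); = 1024; G_2 = 1024−1 = 1023

3^(3 + 1)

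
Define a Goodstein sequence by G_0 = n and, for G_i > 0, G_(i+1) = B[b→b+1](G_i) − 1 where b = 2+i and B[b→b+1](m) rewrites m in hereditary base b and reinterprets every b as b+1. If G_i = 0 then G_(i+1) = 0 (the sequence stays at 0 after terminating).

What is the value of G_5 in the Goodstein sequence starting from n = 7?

823543

G_0 = 7. HB_2(7) = 2^2 + 2 + 1. Bump = 31. G_1 = 30.
G_1 = 30. HB_3(30) = 3^3 + 3. Bump = 260. G_2 = 259.
G_2 = 259. HB_4(259) = 4^4 + 3. Bump = 3128. G_3 = 3127.
G_3 = 3127. HB_5(3127) = 5^5 + 2. Bump = 46658. G_4 = 46657.
G_4 = 46657. HB_6(46657) = 6^6 + 1. Bump = 823544. G_5 = 823543.
G_5 = 823543. HB_7(823543) = 7^7. Bump = 16777216. G_6 = 16777215.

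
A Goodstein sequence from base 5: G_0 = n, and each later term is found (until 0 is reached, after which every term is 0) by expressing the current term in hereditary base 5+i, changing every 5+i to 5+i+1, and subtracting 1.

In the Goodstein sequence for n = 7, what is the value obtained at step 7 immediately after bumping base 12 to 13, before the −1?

3

i=0: 7 = 5 + 2 (b=5); 5→6: 6 + 2 = 8; 8−1 = 7
i=1: 7 = 6 + 1 (b=6); 6→7: 7 + 1 = 8; 8−1 = 7
i=2: 7 = 7 (b=7); 7→8: 8 = 8; 8−1 = 7
i=3: 7 = 7 (b=8); 8→9: 7 = 7; 7−1 = 6
i=4: 6 = 6 (b=9); 9→10: 6 = 6; 6−1 = 5
i=5: 5 = 5 (b=10); 10→11: 5 = 5; 5−1 = 4
i=6: 4 = 4 (b=11); 11→12: 4 = 4; 4−1 = 3
i=7: 3 = 3 (b=12); 12→13: 3 = 3; 3−1 = 2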